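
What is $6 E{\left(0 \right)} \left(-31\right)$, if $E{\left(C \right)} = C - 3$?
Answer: $558$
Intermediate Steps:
$E{\left(C \right)} = -3 + C$
$6 E{\left(0 \right)} \left(-31\right) = 6 \left(-3 + 0\right) \left(-31\right) = 6 \left(-3\right) \left(-31\right) = \left(-18\right) \left(-31\right) = 558$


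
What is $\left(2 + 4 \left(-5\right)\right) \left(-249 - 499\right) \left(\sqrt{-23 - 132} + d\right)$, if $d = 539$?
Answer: $7257096 + 13464 i \sqrt{155} \approx 7.2571 \cdot 10^{6} + 1.6763 \cdot 10^{5} i$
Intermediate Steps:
$\left(2 + 4 \left(-5\right)\right) \left(-249 - 499\right) \left(\sqrt{-23 - 132} + d\right) = \left(2 + 4 \left(-5\right)\right) \left(-249 - 499\right) \left(\sqrt{-23 - 132} + 539\right) = \left(2 - 20\right) \left(- 748 \left(\sqrt{-155} + 539\right)\right) = - 18 \left(- 748 \left(i \sqrt{155} + 539\right)\right) = - 18 \left(- 748 \left(539 + i \sqrt{155}\right)\right) = - 18 \left(-403172 - 748 i \sqrt{155}\right) = 7257096 + 13464 i \sqrt{155}$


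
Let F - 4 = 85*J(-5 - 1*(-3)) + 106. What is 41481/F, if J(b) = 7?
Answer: 13827/235 ≈ 58.838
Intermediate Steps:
F = 705 (F = 4 + (85*7 + 106) = 4 + (595 + 106) = 4 + 701 = 705)
41481/F = 41481/705 = 41481*(1/705) = 13827/235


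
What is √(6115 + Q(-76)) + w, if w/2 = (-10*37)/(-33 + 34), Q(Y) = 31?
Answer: -740 + √6146 ≈ -661.60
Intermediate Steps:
w = -740 (w = 2*((-10*37)/(-33 + 34)) = 2*(-370/1) = 2*(-370*1) = 2*(-370) = -740)
√(6115 + Q(-76)) + w = √(6115 + 31) - 740 = √6146 - 740 = -740 + √6146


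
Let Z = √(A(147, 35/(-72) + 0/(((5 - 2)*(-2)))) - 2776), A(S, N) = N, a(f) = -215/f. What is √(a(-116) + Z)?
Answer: √(56115 + 2523*I*√399814)/174 ≈ 5.2239 + 5.0434*I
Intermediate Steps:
Z = I*√399814/12 (Z = √((35/(-72) + 0/(((5 - 2)*(-2)))) - 2776) = √((35*(-1/72) + 0/((3*(-2)))) - 2776) = √((-35/72 + 0/(-6)) - 2776) = √((-35/72 + 0*(-⅙)) - 2776) = √((-35/72 + 0) - 2776) = √(-35/72 - 2776) = √(-199907/72) = I*√399814/12 ≈ 52.692*I)
√(a(-116) + Z) = √(-215/(-116) + I*√399814/12) = √(-215*(-1/116) + I*√399814/12) = √(215/116 + I*√399814/12)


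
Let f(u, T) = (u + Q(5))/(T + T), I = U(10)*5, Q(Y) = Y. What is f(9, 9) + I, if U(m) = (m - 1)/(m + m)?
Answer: 109/36 ≈ 3.0278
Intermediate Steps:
U(m) = (-1 + m)/(2*m) (U(m) = (-1 + m)/((2*m)) = (-1 + m)*(1/(2*m)) = (-1 + m)/(2*m))
I = 9/4 (I = ((½)*(-1 + 10)/10)*5 = ((½)*(⅒)*9)*5 = (9/20)*5 = 9/4 ≈ 2.2500)
f(u, T) = (5 + u)/(2*T) (f(u, T) = (u + 5)/(T + T) = (5 + u)/((2*T)) = (5 + u)*(1/(2*T)) = (5 + u)/(2*T))
f(9, 9) + I = (½)*(5 + 9)/9 + 9/4 = (½)*(⅑)*14 + 9/4 = 7/9 + 9/4 = 109/36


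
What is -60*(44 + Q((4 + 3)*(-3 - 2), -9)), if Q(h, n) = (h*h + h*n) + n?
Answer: -94500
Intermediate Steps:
Q(h, n) = n + h² + h*n (Q(h, n) = (h² + h*n) + n = n + h² + h*n)
-60*(44 + Q((4 + 3)*(-3 - 2), -9)) = -60*(44 + (-9 + ((4 + 3)*(-3 - 2))² + ((4 + 3)*(-3 - 2))*(-9))) = -60*(44 + (-9 + (7*(-5))² + (7*(-5))*(-9))) = -60*(44 + (-9 + (-35)² - 35*(-9))) = -60*(44 + (-9 + 1225 + 315)) = -60*(44 + 1531) = -60*1575 = -94500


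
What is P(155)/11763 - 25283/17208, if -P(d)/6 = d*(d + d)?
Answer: -584274481/22490856 ≈ -25.978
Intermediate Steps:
P(d) = -12*d² (P(d) = -6*d*(d + d) = -6*d*2*d = -12*d²)
P(155)/11763 - 25283/17208 = -12*155²/11763 - 25283/17208 = -12*24025*(1/11763) - 25283*1/17208 = -288300*1/11763 - 25283/17208 = -96100/3921 - 25283/17208 = -584274481/22490856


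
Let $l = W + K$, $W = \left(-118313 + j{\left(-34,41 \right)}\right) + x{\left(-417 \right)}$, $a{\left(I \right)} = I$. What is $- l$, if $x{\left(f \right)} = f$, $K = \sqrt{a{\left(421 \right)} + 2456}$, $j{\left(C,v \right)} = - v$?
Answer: $118771 - \sqrt{2877} \approx 1.1872 \cdot 10^{5}$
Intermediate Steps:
$K = \sqrt{2877}$ ($K = \sqrt{421 + 2456} = \sqrt{2877} \approx 53.638$)
$W = -118771$ ($W = \left(-118313 - 41\right) - 417 = -118354 - 417 = -118771$)
$l = -118771 + \sqrt{2877} \approx -1.1872 \cdot 10^{5}$
$- l = - (-118771 + \sqrt{2877}) = 118771 - \sqrt{2877}$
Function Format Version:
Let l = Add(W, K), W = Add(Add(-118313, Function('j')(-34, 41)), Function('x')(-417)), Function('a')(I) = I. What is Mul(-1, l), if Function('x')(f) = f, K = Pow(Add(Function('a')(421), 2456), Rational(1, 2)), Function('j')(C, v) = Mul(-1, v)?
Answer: Add(118771, Mul(-1, Pow(2877, Rational(1, 2)))) ≈ 1.1872e+5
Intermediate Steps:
K = Pow(2877, Rational(1, 2)) (K = Pow(Add(421, 2456), Rational(1, 2)) = Pow(2877, Rational(1, 2)) ≈ 53.638)
W = -118771 (W = Add(Add(-118313, Mul(-1, 41)), -417) = Add(Add(-118313, -41), -417) = Add(-118354, -417) = -118771)
l = Add(-118771, Pow(2877, Rational(1, 2))) ≈ -1.1872e+5
Mul(-1, l) = Mul(-1, Add(-118771, Pow(2877, Rational(1, 2)))) = Add(118771, Mul(-1, Pow(2877, Rational(1, 2))))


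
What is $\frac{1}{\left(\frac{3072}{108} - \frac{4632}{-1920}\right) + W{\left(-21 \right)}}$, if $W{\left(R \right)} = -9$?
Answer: $\frac{720}{15737} \approx 0.045752$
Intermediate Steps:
$\frac{1}{\left(\frac{3072}{108} - \frac{4632}{-1920}\right) + W{\left(-21 \right)}} = \frac{1}{\left(\frac{3072}{108} - \frac{4632}{-1920}\right) - 9} = \frac{1}{\left(3072 \cdot \frac{1}{108} - - \frac{193}{80}\right) - 9} = \frac{1}{\left(\frac{256}{9} + \frac{193}{80}\right) - 9} = \frac{1}{\frac{22217}{720} - 9} = \frac{1}{\frac{15737}{720}} = \frac{720}{15737}$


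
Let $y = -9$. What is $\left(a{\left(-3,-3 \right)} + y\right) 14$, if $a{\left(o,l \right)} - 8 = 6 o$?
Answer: $-266$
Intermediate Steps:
$a{\left(o,l \right)} = 8 + 6 o$
$\left(a{\left(-3,-3 \right)} + y\right) 14 = \left(\left(8 + 6 \left(-3\right)\right) - 9\right) 14 = \left(\left(8 - 18\right) - 9\right) 14 = \left(-10 - 9\right) 14 = \left(-19\right) 14 = -266$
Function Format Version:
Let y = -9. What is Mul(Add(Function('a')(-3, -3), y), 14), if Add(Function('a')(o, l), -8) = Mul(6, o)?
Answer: -266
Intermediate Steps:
Function('a')(o, l) = Add(8, Mul(6, o))
Mul(Add(Function('a')(-3, -3), y), 14) = Mul(Add(Add(8, Mul(6, -3)), -9), 14) = Mul(Add(Add(8, -18), -9), 14) = Mul(Add(-10, -9), 14) = Mul(-19, 14) = -266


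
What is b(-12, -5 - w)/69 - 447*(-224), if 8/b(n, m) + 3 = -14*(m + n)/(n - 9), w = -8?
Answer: 62179480/621 ≈ 1.0013e+5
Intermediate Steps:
b(n, m) = 8/(-3 - 14*(m + n)/(-9 + n)) (b(n, m) = 8/(-3 - 14*(m + n)/(n - 9)) = 8/(-3 - 14*(m + n)/(-9 + n)))
b(-12, -5 - w)/69 - 447*(-224) = (8*(9 - 1*(-12))/(-27 + 14*(-5 - 1*(-8)) + 17*(-12)))/69 - 447*(-224) = (8*(9 + 12)/(-27 + 14*(-5 + 8) - 204))*(1/69) + 100128 = (8*21/(-27 + 14*3 - 204))*(1/69) + 100128 = (8*21/(-27 + 42 - 204))*(1/69) + 100128 = (8*21/(-189))*(1/69) + 100128 = (8*(-1/189)*21)*(1/69) + 100128 = -8/9*1/69 + 100128 = -8/621 + 100128 = 62179480/621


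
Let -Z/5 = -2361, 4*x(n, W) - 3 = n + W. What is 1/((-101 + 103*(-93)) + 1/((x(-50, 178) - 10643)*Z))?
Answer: -501016005/4849834928404 ≈ -0.00010331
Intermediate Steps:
x(n, W) = ¾ + W/4 + n/4 (x(n, W) = ¾ + (n + W)/4 = ¾ + (W + n)/4 = ¾ + (W/4 + n/4) = ¾ + W/4 + n/4)
Z = 11805 (Z = -5*(-2361) = 11805)
1/((-101 + 103*(-93)) + 1/((x(-50, 178) - 10643)*Z)) = 1/((-101 + 103*(-93)) + 1/(((¾ + (¼)*178 + (¼)*(-50)) - 10643)*11805)) = 1/((-101 - 9579) + (1/11805)/((¾ + 89/2 - 25/2) - 10643)) = 1/(-9680 + (1/11805)/(131/4 - 10643)) = 1/(-9680 + (1/11805)/(-42441/4)) = 1/(-9680 - 4/42441*1/11805) = 1/(-9680 - 4/501016005) = 1/(-4849834928404/501016005) = -501016005/4849834928404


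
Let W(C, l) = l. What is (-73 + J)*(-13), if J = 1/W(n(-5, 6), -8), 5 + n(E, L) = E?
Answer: 7605/8 ≈ 950.63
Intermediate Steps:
n(E, L) = -5 + E
J = -⅛ (J = 1/(-8) = -⅛ ≈ -0.12500)
(-73 + J)*(-13) = (-73 - ⅛)*(-13) = -585/8*(-13) = 7605/8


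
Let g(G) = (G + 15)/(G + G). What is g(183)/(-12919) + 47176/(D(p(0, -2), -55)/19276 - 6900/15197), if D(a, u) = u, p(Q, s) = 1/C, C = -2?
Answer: -10890670769250890603/105474001753865 ≈ -1.0325e+5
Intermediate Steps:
p(Q, s) = -½ (p(Q, s) = 1/(-2) = -½)
g(G) = (15 + G)/(2*G) (g(G) = (15 + G)/((2*G)) = (15 + G)*(1/(2*G)) = (15 + G)/(2*G))
g(183)/(-12919) + 47176/(D(p(0, -2), -55)/19276 - 6900/15197) = ((½)*(15 + 183)/183)/(-12919) + 47176/(-55/19276 - 6900/15197) = ((½)*(1/183)*198)*(-1/12919) + 47176/(-55*1/19276 - 6900*1/15197) = (33/61)*(-1/12919) + 47176/(-55/19276 - 6900/15197) = -33/788059 + 47176/(-133840235/292937372) = -33/788059 + 47176*(-292937372/133840235) = -33/788059 - 13819613461472/133840235 = -10890670769250890603/105474001753865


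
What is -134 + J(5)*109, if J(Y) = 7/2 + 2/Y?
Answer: 2911/10 ≈ 291.10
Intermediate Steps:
J(Y) = 7/2 + 2/Y (J(Y) = 7*(½) + 2/Y = 7/2 + 2/Y)
-134 + J(5)*109 = -134 + (7/2 + 2/5)*109 = -134 + (7/2 + 2*(⅕))*109 = -134 + (7/2 + ⅖)*109 = -134 + (39/10)*109 = -134 + 4251/10 = 2911/10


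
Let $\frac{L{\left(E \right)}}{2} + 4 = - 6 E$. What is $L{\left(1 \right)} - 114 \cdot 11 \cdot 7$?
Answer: $-8798$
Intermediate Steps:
$L{\left(E \right)} = -8 - 12 E$ ($L{\left(E \right)} = -8 + 2 \left(- 6 E\right) = -8 - 12 E$)
$L{\left(1 \right)} - 114 \cdot 11 \cdot 7 = \left(-8 - 12\right) - 114 \cdot 11 \cdot 7 = \left(-8 - 12\right) - 8778 = -20 - 8778 = -8798$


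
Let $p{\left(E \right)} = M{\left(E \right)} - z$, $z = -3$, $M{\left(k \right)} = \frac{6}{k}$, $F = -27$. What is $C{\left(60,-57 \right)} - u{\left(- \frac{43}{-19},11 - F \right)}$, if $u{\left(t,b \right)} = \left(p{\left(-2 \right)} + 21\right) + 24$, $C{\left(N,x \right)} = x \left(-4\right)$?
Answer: $183$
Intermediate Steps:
$p{\left(E \right)} = 3 + \frac{6}{E}$ ($p{\left(E \right)} = \frac{6}{E} - -3 = \frac{6}{E} + 3 = 3 + \frac{6}{E}$)
$C{\left(N,x \right)} = - 4 x$
$u{\left(t,b \right)} = 45$ ($u{\left(t,b \right)} = \left(\left(3 + \frac{6}{-2}\right) + 21\right) + 24 = \left(\left(3 + 6 \left(- \frac{1}{2}\right)\right) + 21\right) + 24 = \left(\left(3 - 3\right) + 21\right) + 24 = \left(0 + 21\right) + 24 = 21 + 24 = 45$)
$C{\left(60,-57 \right)} - u{\left(- \frac{43}{-19},11 - F \right)} = \left(-4\right) \left(-57\right) - 45 = 228 - 45 = 183$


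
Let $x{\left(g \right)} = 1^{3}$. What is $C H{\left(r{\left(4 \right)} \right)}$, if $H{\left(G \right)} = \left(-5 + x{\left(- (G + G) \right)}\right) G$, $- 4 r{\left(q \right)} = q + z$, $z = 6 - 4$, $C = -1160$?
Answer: $-6960$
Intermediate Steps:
$z = 2$ ($z = 6 - 4 = 2$)
$r{\left(q \right)} = - \frac{1}{2} - \frac{q}{4}$ ($r{\left(q \right)} = - \frac{q + 2}{4} = - \frac{2 + q}{4} = - \frac{1}{2} - \frac{q}{4}$)
$x{\left(g \right)} = 1$
$H{\left(G \right)} = - 4 G$ ($H{\left(G \right)} = \left(-5 + 1\right) G = - 4 G$)
$C H{\left(r{\left(4 \right)} \right)} = - 1160 \left(- 4 \left(- \frac{1}{2} - 1\right)\right) = - 1160 \left(\left(-4\right) \left(- \frac{3}{2}\right)\right) = \left(-1160\right) 6 = -6960$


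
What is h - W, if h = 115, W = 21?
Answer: 94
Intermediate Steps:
h - W = 115 - 1*21 = 115 - 21 = 94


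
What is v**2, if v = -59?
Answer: 3481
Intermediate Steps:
v**2 = (-59)**2 = 3481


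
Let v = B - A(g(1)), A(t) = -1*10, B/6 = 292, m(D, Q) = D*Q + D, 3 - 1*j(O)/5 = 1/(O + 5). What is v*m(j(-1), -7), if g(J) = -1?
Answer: -145365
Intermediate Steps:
j(O) = 15 - 5/(5 + O) (j(O) = 15 - 5/(O + 5) = 15 - 5/(5 + O))
m(D, Q) = D + D*Q
B = 1752 (B = 6*292 = 1752)
A(t) = -10
v = 1762 (v = 1752 - 1*(-10) = 1752 + 10 = 1762)
v*m(j(-1), -7) = 1762*((5*(14 + 3*(-1))/(5 - 1))*(1 - 7)) = 1762*((5*(14 - 3)/4)*(-6)) = 1762*((5*(¼)*11)*(-6)) = 1762*((55/4)*(-6)) = 1762*(-165/2) = -145365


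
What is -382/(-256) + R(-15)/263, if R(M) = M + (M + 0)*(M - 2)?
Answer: 80953/33664 ≈ 2.4047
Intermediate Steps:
R(M) = M + M*(-2 + M)
-382/(-256) + R(-15)/263 = -382/(-256) - 15*(-1 - 15)/263 = -382*(-1/256) - 15*(-16)*(1/263) = 191/128 + 240*(1/263) = 191/128 + 240/263 = 80953/33664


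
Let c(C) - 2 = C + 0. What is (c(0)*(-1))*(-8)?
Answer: 16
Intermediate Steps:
c(C) = 2 + C (c(C) = 2 + (C + 0) = 2 + C)
(c(0)*(-1))*(-8) = ((2 + 0)*(-1))*(-8) = (2*(-1))*(-8) = -2*(-8) = 16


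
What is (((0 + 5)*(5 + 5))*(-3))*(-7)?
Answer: 1050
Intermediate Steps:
(((0 + 5)*(5 + 5))*(-3))*(-7) = ((5*10)*(-3))*(-7) = (50*(-3))*(-7) = -150*(-7) = 1050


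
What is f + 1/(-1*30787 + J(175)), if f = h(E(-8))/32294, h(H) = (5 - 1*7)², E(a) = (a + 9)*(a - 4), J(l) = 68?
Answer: 45291/496019693 ≈ 9.1309e-5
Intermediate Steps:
E(a) = (-4 + a)*(9 + a) (E(a) = (9 + a)*(-4 + a) = (-4 + a)*(9 + a))
h(H) = 4 (h(H) = (5 - 7)² = (-2)² = 4)
f = 2/16147 (f = 4/32294 = 4*(1/32294) = 2/16147 ≈ 0.00012386)
f + 1/(-1*30787 + J(175)) = 2/16147 + 1/(-1*30787 + 68) = 2/16147 + 1/(-30787 + 68) = 2/16147 + 1/(-30719) = 2/16147 - 1/30719 = 45291/496019693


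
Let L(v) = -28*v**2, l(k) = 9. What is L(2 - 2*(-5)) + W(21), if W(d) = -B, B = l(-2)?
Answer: -4041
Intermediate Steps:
B = 9
W(d) = -9 (W(d) = -1*9 = -9)
L(2 - 2*(-5)) + W(21) = -28*(2 - 2*(-5))**2 - 9 = -28*(2 + 10)**2 - 9 = -28*12**2 - 9 = -28*144 - 9 = -4032 - 9 = -4041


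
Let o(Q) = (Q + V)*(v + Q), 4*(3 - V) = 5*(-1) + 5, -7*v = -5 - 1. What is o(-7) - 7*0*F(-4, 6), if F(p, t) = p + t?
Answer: 172/7 ≈ 24.571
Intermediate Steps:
v = 6/7 (v = -(-5 - 1)/7 = -1/7*(-6) = 6/7 ≈ 0.85714)
V = 3 (V = 3 - (5*(-1) + 5)/4 = 3 - (-5 + 5)/4 = 3 - 1/4*0 = 3 + 0 = 3)
o(Q) = (3 + Q)*(6/7 + Q) (o(Q) = (Q + 3)*(6/7 + Q) = (3 + Q)*(6/7 + Q))
o(-7) - 7*0*F(-4, 6) = (18/7 + (-7)**2 + (27/7)*(-7)) - 7*0*(-4 + 6) = (18/7 + 49 - 27) - 0*2 = 172/7 - 1*0 = 172/7 + 0 = 172/7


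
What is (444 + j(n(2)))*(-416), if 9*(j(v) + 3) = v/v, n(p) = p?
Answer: -1651520/9 ≈ -1.8350e+5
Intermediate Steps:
j(v) = -26/9 (j(v) = -3 + (v/v)/9 = -3 + (⅑)*1 = -3 + ⅑ = -26/9)
(444 + j(n(2)))*(-416) = (444 - 26/9)*(-416) = (3970/9)*(-416) = -1651520/9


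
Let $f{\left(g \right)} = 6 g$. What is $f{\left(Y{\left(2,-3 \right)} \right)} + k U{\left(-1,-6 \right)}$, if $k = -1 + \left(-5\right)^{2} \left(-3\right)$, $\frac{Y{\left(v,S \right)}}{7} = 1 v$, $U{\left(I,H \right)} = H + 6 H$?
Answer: $3276$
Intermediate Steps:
$U{\left(I,H \right)} = 7 H$
$Y{\left(v,S \right)} = 7 v$ ($Y{\left(v,S \right)} = 7 \cdot 1 v = 7 v$)
$k = -76$ ($k = -1 + 25 \left(-3\right) = -1 - 75 = -76$)
$f{\left(Y{\left(2,-3 \right)} \right)} + k U{\left(-1,-6 \right)} = 6 \cdot 7 \cdot 2 - 76 \cdot 7 \left(-6\right) = 6 \cdot 14 - -3192 = 84 + 3192 = 3276$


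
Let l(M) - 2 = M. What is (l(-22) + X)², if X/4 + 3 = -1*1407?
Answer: 32035600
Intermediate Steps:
l(M) = 2 + M
X = -5640 (X = -12 + 4*(-1*1407) = -12 + 4*(-1407) = -12 - 5628 = -5640)
(l(-22) + X)² = ((2 - 22) - 5640)² = (-20 - 5640)² = (-5660)² = 32035600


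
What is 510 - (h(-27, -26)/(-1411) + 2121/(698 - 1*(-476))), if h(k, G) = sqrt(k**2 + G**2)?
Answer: 596619/1174 + sqrt(1405)/1411 ≈ 508.22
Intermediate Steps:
h(k, G) = sqrt(G**2 + k**2)
510 - (h(-27, -26)/(-1411) + 2121/(698 - 1*(-476))) = 510 - (sqrt((-26)**2 + (-27)**2)/(-1411) + 2121/(698 - 1*(-476))) = 510 - (sqrt(676 + 729)*(-1/1411) + 2121/(698 + 476)) = 510 - (sqrt(1405)*(-1/1411) + 2121/1174) = 510 - (-sqrt(1405)/1411 + 2121*(1/1174)) = 510 - (-sqrt(1405)/1411 + 2121/1174) = 510 - (2121/1174 - sqrt(1405)/1411) = 510 + (-2121/1174 + sqrt(1405)/1411) = 596619/1174 + sqrt(1405)/1411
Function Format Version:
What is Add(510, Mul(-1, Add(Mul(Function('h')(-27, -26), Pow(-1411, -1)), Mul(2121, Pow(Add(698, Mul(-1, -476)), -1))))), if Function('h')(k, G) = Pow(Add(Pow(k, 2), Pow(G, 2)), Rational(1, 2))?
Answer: Add(Rational(596619, 1174), Mul(Rational(1, 1411), Pow(1405, Rational(1, 2)))) ≈ 508.22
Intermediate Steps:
Function('h')(k, G) = Pow(Add(Pow(G, 2), Pow(k, 2)), Rational(1, 2))
Add(510, Mul(-1, Add(Mul(Function('h')(-27, -26), Pow(-1411, -1)), Mul(2121, Pow(Add(698, Mul(-1, -476)), -1))))) = Add(510, Mul(-1, Add(Mul(Pow(Add(Pow(-26, 2), Pow(-27, 2)), Rational(1, 2)), Pow(-1411, -1)), Mul(2121, Pow(Add(698, Mul(-1, -476)), -1))))) = Add(510, Mul(-1, Add(Mul(Pow(Add(676, 729), Rational(1, 2)), Rational(-1, 1411)), Mul(2121, Pow(Add(698, 476), -1))))) = Add(510, Mul(-1, Add(Mul(Pow(1405, Rational(1, 2)), Rational(-1, 1411)), Mul(2121, Pow(1174, -1))))) = Add(510, Mul(-1, Add(Mul(Rational(-1, 1411), Pow(1405, Rational(1, 2))), Mul(2121, Rational(1, 1174))))) = Add(510, Mul(-1, Add(Mul(Rational(-1, 1411), Pow(1405, Rational(1, 2))), Rational(2121, 1174)))) = Add(510, Mul(-1, Add(Rational(2121, 1174), Mul(Rational(-1, 1411), Pow(1405, Rational(1, 2)))))) = Add(510, Add(Rational(-2121, 1174), Mul(Rational(1, 1411), Pow(1405, Rational(1, 2))))) = Add(Rational(596619, 1174), Mul(Rational(1, 1411), Pow(1405, Rational(1, 2))))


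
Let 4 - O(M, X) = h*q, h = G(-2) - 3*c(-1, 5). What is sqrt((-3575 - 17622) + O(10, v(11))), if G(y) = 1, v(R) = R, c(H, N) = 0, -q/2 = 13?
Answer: I*sqrt(21167) ≈ 145.49*I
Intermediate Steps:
q = -26 (q = -2*13 = -26)
h = 1 (h = 1 - 3*0 = 1 + 0 = 1)
O(M, X) = 30 (O(M, X) = 4 - (-26) = 4 - 1*(-26) = 4 + 26 = 30)
sqrt((-3575 - 17622) + O(10, v(11))) = sqrt((-3575 - 17622) + 30) = sqrt(-21197 + 30) = sqrt(-21167) = I*sqrt(21167)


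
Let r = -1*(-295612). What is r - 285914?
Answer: 9698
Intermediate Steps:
r = 295612
r - 285914 = 295612 - 285914 = 9698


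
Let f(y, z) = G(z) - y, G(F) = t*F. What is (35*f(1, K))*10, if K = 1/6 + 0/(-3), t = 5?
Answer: -175/3 ≈ -58.333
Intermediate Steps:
K = ⅙ (K = 1*(⅙) + 0*(-⅓) = ⅙ + 0 = ⅙ ≈ 0.16667)
G(F) = 5*F
f(y, z) = -y + 5*z (f(y, z) = 5*z - y = -y + 5*z)
(35*f(1, K))*10 = (35*(-1*1 + 5*(⅙)))*10 = (35*(-1 + ⅚))*10 = (35*(-⅙))*10 = -35/6*10 = -175/3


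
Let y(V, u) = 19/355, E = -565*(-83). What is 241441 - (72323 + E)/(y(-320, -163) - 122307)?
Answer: 5241580446198/21709483 ≈ 2.4144e+5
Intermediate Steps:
E = 46895
y(V, u) = 19/355 (y(V, u) = 19*(1/355) = 19/355)
241441 - (72323 + E)/(y(-320, -163) - 122307) = 241441 - (72323 + 46895)/(19/355 - 122307) = 241441 - 119218/(-43418966/355) = 241441 - 119218*(-355)/43418966 = 241441 - 1*(-21161195/21709483) = 241441 + 21161195/21709483 = 5241580446198/21709483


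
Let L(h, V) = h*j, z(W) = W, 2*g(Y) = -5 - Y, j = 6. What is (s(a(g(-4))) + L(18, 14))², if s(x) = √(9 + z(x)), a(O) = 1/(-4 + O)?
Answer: (324 + √79)²/9 ≈ 12313.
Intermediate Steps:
g(Y) = -5/2 - Y/2 (g(Y) = (-5 - Y)/2 = -5/2 - Y/2)
L(h, V) = 6*h (L(h, V) = h*6 = 6*h)
s(x) = √(9 + x)
(s(a(g(-4))) + L(18, 14))² = (√(9 + 1/(-4 + (-5/2 - ½*(-4)))) + 6*18)² = (√(9 + 1/(-4 + (-5/2 + 2))) + 108)² = (√(9 + 1/(-4 - ½)) + 108)² = (√(9 + 1/(-9/2)) + 108)² = (√(9 - 2/9) + 108)² = (√(79/9) + 108)² = (√79/3 + 108)² = (108 + √79/3)²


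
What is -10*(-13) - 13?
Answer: 117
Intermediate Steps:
-10*(-13) - 13 = 130 - 13 = 117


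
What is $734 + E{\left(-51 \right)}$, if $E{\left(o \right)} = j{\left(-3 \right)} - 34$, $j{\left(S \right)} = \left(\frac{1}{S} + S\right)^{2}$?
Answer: $\frac{6400}{9} \approx 711.11$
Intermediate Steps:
$j{\left(S \right)} = \left(S + \frac{1}{S}\right)^{2}$
$E{\left(o \right)} = - \frac{206}{9}$ ($E{\left(o \right)} = \frac{\left(1 + \left(-3\right)^{2}\right)^{2}}{9} - 34 = \frac{\left(1 + 9\right)^{2}}{9} - 34 = \frac{10^{2}}{9} - 34 = \frac{1}{9} \cdot 100 - 34 = \frac{100}{9} - 34 = - \frac{206}{9}$)
$734 + E{\left(-51 \right)} = 734 - \frac{206}{9} = \frac{6400}{9}$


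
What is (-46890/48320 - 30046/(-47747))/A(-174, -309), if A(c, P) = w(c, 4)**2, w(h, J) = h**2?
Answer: -78703411/211480344058120704 ≈ -3.7215e-10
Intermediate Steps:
A(c, P) = c**4 (A(c, P) = (c**2)**2 = c**4)
(-46890/48320 - 30046/(-47747))/A(-174, -309) = (-46890/48320 - 30046/(-47747))/((-174)**4) = (-46890*1/48320 - 30046*(-1/47747))/916636176 = (-4689/4832 + 30046/47747)*(1/916636176) = -78703411/230713504*1/916636176 = -78703411/211480344058120704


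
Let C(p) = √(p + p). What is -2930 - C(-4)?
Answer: -2930 - 2*I*√2 ≈ -2930.0 - 2.8284*I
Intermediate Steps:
C(p) = √2*√p (C(p) = √(2*p) = √2*√p)
-2930 - C(-4) = -2930 - √2*√(-4) = -2930 - √2*2*I = -2930 - 2*I*√2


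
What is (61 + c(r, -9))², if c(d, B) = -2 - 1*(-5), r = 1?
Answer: 4096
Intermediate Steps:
c(d, B) = 3 (c(d, B) = -2 + 5 = 3)
(61 + c(r, -9))² = (61 + 3)² = 64² = 4096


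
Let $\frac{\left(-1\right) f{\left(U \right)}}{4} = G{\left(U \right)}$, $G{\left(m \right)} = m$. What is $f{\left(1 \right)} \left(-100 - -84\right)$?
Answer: $64$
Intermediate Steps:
$f{\left(U \right)} = - 4 U$
$f{\left(1 \right)} \left(-100 - -84\right) = \left(-4\right) 1 \left(-100 - -84\right) = - 4 \left(-100 + 84\right) = \left(-4\right) \left(-16\right) = 64$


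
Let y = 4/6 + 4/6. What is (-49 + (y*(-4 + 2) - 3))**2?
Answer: 26896/9 ≈ 2988.4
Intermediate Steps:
y = 4/3 (y = 4*(1/6) + 4*(1/6) = 2/3 + 2/3 = 4/3 ≈ 1.3333)
(-49 + (y*(-4 + 2) - 3))**2 = (-49 + (4*(-4 + 2)/3 - 3))**2 = (-49 + ((4/3)*(-2) - 3))**2 = (-49 + (-8/3 - 3))**2 = (-49 - 17/3)**2 = (-164/3)**2 = 26896/9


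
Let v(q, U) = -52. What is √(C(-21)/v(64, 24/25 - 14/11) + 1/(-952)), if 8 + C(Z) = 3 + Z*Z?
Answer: I*√321098414/6188 ≈ 2.8958*I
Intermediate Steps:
C(Z) = -5 + Z² (C(Z) = -8 + (3 + Z*Z) = -8 + (3 + Z²) = -5 + Z²)
√(C(-21)/v(64, 24/25 - 14/11) + 1/(-952)) = √((-5 + (-21)²)/(-52) + 1/(-952)) = √((-5 + 441)*(-1/52) - 1/952) = √(436*(-1/52) - 1/952) = √(-109/13 - 1/952) = √(-103781/12376) = I*√321098414/6188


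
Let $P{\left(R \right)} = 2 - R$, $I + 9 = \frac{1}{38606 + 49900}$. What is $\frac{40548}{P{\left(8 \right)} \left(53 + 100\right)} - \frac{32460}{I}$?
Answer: $\frac{434171323106}{121872609} \approx 3562.5$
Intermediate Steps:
$I = - \frac{796553}{88506}$ ($I = -9 + \frac{1}{38606 + 49900} = -9 + \frac{1}{88506} = - \frac{796553}{88506} \approx -9.0$)
$\frac{40548}{P{\left(8 \right)} \left(53 + 100\right)} - \frac{32460}{I} = \frac{40548}{\left(2 - 8\right) \left(53 + 100\right)} - \frac{32460}{- \frac{796553}{88506}} = \frac{40548}{\left(2 - 8\right) 153} - - \frac{2872904760}{796553} = \frac{40548}{\left(-6\right) 153} + \frac{2872904760}{796553} = \frac{40548}{-918} + \frac{2872904760}{796553} = 40548 \left(- \frac{1}{918}\right) + \frac{2872904760}{796553} = - \frac{6758}{153} + \frac{2872904760}{796553} = \frac{434171323106}{121872609}$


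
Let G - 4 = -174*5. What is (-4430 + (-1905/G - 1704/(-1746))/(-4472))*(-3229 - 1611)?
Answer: 3020451359565695/140871354 ≈ 2.1441e+7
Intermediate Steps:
G = -866 (G = 4 - 174*5 = 4 - 870 = -866)
(-4430 + (-1905/G - 1704/(-1746))/(-4472))*(-3229 - 1611) = (-4430 + (-1905/(-866) - 1704/(-1746))/(-4472))*(-3229 - 1611) = (-4430 + (-1905*(-1/866) - 1704*(-1/1746))*(-1/4472))*(-4840) = (-4430 + (1905/866 + 284/291)*(-1/4472))*(-4840) = (-4430 + (800299/252006)*(-1/4472))*(-4840) = (-4430 - 800299/1126970832)*(-4840) = -4992481586059/1126970832*(-4840) = 3020451359565695/140871354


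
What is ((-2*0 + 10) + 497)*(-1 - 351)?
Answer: -178464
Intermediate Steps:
((-2*0 + 10) + 497)*(-1 - 351) = ((0 + 10) + 497)*(-352) = (10 + 497)*(-352) = 507*(-352) = -178464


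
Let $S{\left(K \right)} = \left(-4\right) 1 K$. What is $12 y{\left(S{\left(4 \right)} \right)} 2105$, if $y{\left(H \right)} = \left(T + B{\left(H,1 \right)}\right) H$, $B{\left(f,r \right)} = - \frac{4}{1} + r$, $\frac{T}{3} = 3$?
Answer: $-2424960$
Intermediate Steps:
$T = 9$ ($T = 3 \cdot 3 = 9$)
$S{\left(K \right)} = - 4 K$
$B{\left(f,r \right)} = -4 + r$ ($B{\left(f,r \right)} = \left(-4\right) 1 + r = -4 + r$)
$y{\left(H \right)} = 6 H$ ($y{\left(H \right)} = \left(9 + \left(-4 + 1\right)\right) H = \left(9 - 3\right) H = 6 H$)
$12 y{\left(S{\left(4 \right)} \right)} 2105 = 12 \cdot 6 \left(\left(-4\right) 4\right) 2105 = 12 \cdot 6 \left(-16\right) 2105 = 12 \left(\left(-96\right) 2105\right) = 12 \left(-202080\right) = -2424960$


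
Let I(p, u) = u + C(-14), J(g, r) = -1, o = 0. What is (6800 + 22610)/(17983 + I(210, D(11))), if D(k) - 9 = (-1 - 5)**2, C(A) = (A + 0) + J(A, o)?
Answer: 29410/18013 ≈ 1.6327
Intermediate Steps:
C(A) = -1 + A (C(A) = (A + 0) - 1 = A - 1 = -1 + A)
D(k) = 45 (D(k) = 9 + (-1 - 5)**2 = 9 + (-6)**2 = 9 + 36 = 45)
I(p, u) = -15 + u (I(p, u) = u + (-1 - 14) = u - 15 = -15 + u)
(6800 + 22610)/(17983 + I(210, D(11))) = (6800 + 22610)/(17983 + (-15 + 45)) = 29410/(17983 + 30) = 29410/18013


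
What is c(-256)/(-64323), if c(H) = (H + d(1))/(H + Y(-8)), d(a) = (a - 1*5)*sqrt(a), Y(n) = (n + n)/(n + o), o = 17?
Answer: -13/829052 ≈ -1.5681e-5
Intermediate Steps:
Y(n) = 2*n/(17 + n) (Y(n) = (n + n)/(n + 17) = (2*n)/(17 + n) = 2*n/(17 + n))
d(a) = sqrt(a)*(-5 + a) (d(a) = (a - 5)*sqrt(a) = (-5 + a)*sqrt(a) = sqrt(a)*(-5 + a))
c(H) = (-4 + H)/(-16/9 + H) (c(H) = (H + sqrt(1)*(-5 + 1))/(H + 2*(-8)/(17 - 8)) = (H + 1*(-4))/(H + 2*(-8)/9) = (H - 4)/(H + 2*(-8)*(1/9)) = (-4 + H)/(H - 16/9) = (-4 + H)/(-16/9 + H))
c(-256)/(-64323) = (9*(-4 - 256)/(-16 + 9*(-256)))/(-64323) = (9*(-260)/(-16 - 2304))*(-1/64323) = (9*(-260)/(-2320))*(-1/64323) = (9*(-1/2320)*(-260))*(-1/64323) = (117/116)*(-1/64323) = -13/829052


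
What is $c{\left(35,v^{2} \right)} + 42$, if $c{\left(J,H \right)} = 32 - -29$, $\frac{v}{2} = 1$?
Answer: $103$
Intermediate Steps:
$v = 2$ ($v = 2 \cdot 1 = 2$)
$c{\left(J,H \right)} = 61$ ($c{\left(J,H \right)} = 32 + 29 = 61$)
$c{\left(35,v^{2} \right)} + 42 = 61 + 42 = 103$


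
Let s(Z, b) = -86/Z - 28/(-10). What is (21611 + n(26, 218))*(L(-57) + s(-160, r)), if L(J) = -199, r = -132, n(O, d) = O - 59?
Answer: -168880217/40 ≈ -4.2220e+6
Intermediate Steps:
n(O, d) = -59 + O
s(Z, b) = 14/5 - 86/Z (s(Z, b) = -86/Z - 28*(-⅒) = -86/Z + 14/5 = 14/5 - 86/Z)
(21611 + n(26, 218))*(L(-57) + s(-160, r)) = (21611 + (-59 + 26))*(-199 + (14/5 - 86/(-160))) = (21611 - 33)*(-199 + (14/5 - 86*(-1/160))) = 21578*(-199 + (14/5 + 43/80)) = 21578*(-199 + 267/80) = 21578*(-15653/80) = -168880217/40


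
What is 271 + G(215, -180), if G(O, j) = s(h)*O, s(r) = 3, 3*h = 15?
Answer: 916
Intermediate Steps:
h = 5 (h = (1/3)*15 = 5)
G(O, j) = 3*O
271 + G(215, -180) = 271 + 3*215 = 271 + 645 = 916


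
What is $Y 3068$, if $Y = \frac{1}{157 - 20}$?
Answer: $\frac{3068}{137} \approx 22.394$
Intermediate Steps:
$Y = \frac{1}{137} \approx 0.0072993$
$Y 3068 = \frac{1}{137} \cdot 3068 = \frac{3068}{137}$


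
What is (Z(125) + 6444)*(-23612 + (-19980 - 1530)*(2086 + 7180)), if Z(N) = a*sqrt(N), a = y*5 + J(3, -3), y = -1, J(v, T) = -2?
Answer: -1284516492768 + 6976734520*sqrt(5) ≈ -1.2689e+12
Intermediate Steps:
a = -7 (a = -1*5 - 2 = -5 - 2 = -7)
Z(N) = -7*sqrt(N)
(Z(125) + 6444)*(-23612 + (-19980 - 1530)*(2086 + 7180)) = (-35*sqrt(5) + 6444)*(-23612 + (-19980 - 1530)*(2086 + 7180)) = (-35*sqrt(5) + 6444)*(-23612 - 21510*9266) = (-35*sqrt(5) + 6444)*(-23612 - 199311660) = (6444 - 35*sqrt(5))*(-199335272) = -1284516492768 + 6976734520*sqrt(5)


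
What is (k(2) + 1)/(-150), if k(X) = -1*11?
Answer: 1/15 ≈ 0.066667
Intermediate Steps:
k(X) = -11
(k(2) + 1)/(-150) = (-11 + 1)/(-150) = -10*(-1/150) = 1/15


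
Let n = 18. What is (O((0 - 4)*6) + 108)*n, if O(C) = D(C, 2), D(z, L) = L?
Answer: 1980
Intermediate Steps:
O(C) = 2
(O((0 - 4)*6) + 108)*n = (2 + 108)*18 = 110*18 = 1980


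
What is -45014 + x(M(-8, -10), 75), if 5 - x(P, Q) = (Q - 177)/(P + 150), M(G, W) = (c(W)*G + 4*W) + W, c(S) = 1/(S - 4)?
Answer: -15842811/352 ≈ -45008.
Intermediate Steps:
c(S) = 1/(-4 + S)
M(G, W) = 5*W + G/(-4 + W) (M(G, W) = (G/(-4 + W) + 4*W) + W = (4*W + G/(-4 + W)) + W = 5*W + G/(-4 + W))
x(P, Q) = 5 - (-177 + Q)/(150 + P) (x(P, Q) = 5 - (Q - 177)/(P + 150) = 5 - (-177 + Q)/(150 + P))
-45014 + x(M(-8, -10), 75) = -45014 + (927 - 1*75 + 5*((-8 + 5*(-10)*(-4 - 10))/(-4 - 10)))/(150 + (-8 + 5*(-10)*(-4 - 10))/(-4 - 10)) = -45014 + (927 - 75 + 5*((-8 + 5*(-10)*(-14))/(-14)))/(150 + (-8 + 5*(-10)*(-14))/(-14)) = -45014 + (927 - 75 + 5*(-(-8 + 700)/14))/(150 - (-8 + 700)/14) = -45014 + (927 - 75 + 5*(-1/14*692))/(150 - 1/14*692) = -45014 + (927 - 75 + 5*(-346/7))/(150 - 346/7) = -45014 + (927 - 75 - 1730/7)/(704/7) = -45014 + (7/704)*(4234/7) = -45014 + 2117/352 = -15842811/352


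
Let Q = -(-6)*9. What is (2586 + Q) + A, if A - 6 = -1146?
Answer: 1500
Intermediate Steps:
A = -1140 (A = 6 - 1146 = -1140)
Q = 54 (Q = -6*(-9) = 54)
(2586 + Q) + A = (2586 + 54) - 1140 = 2640 - 1140 = 1500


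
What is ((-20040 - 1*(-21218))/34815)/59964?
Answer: 31/54938070 ≈ 5.6427e-7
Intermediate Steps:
((-20040 - 1*(-21218))/34815)/59964 = ((-20040 + 21218)*(1/34815))*(1/59964) = (1178*(1/34815))*(1/59964) = (1178/34815)*(1/59964) = 31/54938070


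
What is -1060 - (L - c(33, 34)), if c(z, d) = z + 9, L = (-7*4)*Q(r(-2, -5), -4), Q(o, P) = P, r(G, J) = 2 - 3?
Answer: -1130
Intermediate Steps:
r(G, J) = -1
L = 112 (L = -7*4*(-4) = -28*(-4) = 112)
c(z, d) = 9 + z
-1060 - (L - c(33, 34)) = -1060 - (112 - (9 + 33)) = -1060 - (112 - 1*42) = -1060 - (112 - 42) = -1060 - 1*70 = -1060 - 70 = -1130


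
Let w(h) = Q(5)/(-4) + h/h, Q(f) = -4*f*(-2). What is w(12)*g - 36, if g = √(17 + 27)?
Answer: -36 - 18*√11 ≈ -95.699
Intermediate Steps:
Q(f) = 8*f
w(h) = -9 (w(h) = (8*5)/(-4) + h/h = 40*(-¼) + 1 = -10 + 1 = -9)
g = 2*√11 (g = √44 = 2*√11 ≈ 6.6332)
w(12)*g - 36 = -18*√11 - 36 = -36 - 18*√11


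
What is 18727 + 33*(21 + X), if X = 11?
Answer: 19783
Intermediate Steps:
18727 + 33*(21 + X) = 18727 + 33*(21 + 11) = 18727 + 33*32 = 18727 + 1056 = 19783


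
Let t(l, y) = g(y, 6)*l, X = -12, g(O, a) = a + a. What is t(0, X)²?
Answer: 0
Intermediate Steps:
g(O, a) = 2*a
t(l, y) = 12*l (t(l, y) = (2*6)*l = 12*l)
t(0, X)² = (12*0)² = 0² = 0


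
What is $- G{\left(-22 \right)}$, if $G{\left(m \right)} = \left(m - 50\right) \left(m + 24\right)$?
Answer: $144$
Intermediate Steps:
$G{\left(m \right)} = \left(-50 + m\right) \left(24 + m\right)$
$- G{\left(-22 \right)} = - (-1200 + \left(-22\right)^{2} - -572) = - (-1200 + 484 + 572) = \left(-1\right) \left(-144\right) = 144$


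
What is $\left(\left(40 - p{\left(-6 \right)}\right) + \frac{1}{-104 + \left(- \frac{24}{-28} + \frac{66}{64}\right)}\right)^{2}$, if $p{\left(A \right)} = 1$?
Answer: $\frac{795348263329}{523174129} \approx 1520.2$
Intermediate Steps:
$\left(\left(40 - p{\left(-6 \right)}\right) + \frac{1}{-104 + \left(- \frac{24}{-28} + \frac{66}{64}\right)}\right)^{2} = \left(\left(40 - 1\right) + \frac{1}{-104 + \left(- \frac{24}{-28} + \frac{66}{64}\right)}\right)^{2} = \left(\left(40 - 1\right) + \frac{1}{-104 + \left(\left(-24\right) \left(- \frac{1}{28}\right) + 66 \cdot \frac{1}{64}\right)}\right)^{2} = \left(39 + \frac{1}{-104 + \left(\frac{6}{7} + \frac{33}{32}\right)}\right)^{2} = \left(39 + \frac{1}{-104 + \frac{423}{224}}\right)^{2} = \left(39 + \frac{1}{- \frac{22873}{224}}\right)^{2} = \left(39 - \frac{224}{22873}\right)^{2} = \left(\frac{891823}{22873}\right)^{2} = \frac{795348263329}{523174129}$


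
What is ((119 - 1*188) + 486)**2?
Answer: 173889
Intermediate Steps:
((119 - 1*188) + 486)**2 = ((119 - 188) + 486)**2 = (-69 + 486)**2 = 417**2 = 173889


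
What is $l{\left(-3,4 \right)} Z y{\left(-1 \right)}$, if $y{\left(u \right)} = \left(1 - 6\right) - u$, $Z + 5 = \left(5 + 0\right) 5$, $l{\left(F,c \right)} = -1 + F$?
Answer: $320$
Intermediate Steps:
$Z = 20$ ($Z = -5 + \left(5 + 0\right) 5 = -5 + 5 \cdot 5 = -5 + 25 = 20$)
$y{\left(u \right)} = -5 - u$ ($y{\left(u \right)} = \left(1 - 6\right) - u = -5 - u$)
$l{\left(-3,4 \right)} Z y{\left(-1 \right)} = \left(-1 - 3\right) 20 \left(-5 - -1\right) = \left(-4\right) 20 \left(-5 + 1\right) = \left(-80\right) \left(-4\right) = 320$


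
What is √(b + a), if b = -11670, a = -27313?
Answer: I*√38983 ≈ 197.44*I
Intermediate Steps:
√(b + a) = √(-11670 - 27313) = √(-38983) = I*√38983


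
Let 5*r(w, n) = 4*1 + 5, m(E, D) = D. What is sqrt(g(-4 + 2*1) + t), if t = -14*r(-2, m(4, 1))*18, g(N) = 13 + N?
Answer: I*sqrt(11065)/5 ≈ 21.038*I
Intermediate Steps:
r(w, n) = 9/5 (r(w, n) = (4*1 + 5)/5 = (4 + 5)/5 = (1/5)*9 = 9/5)
t = -2268/5 (t = -14*9/5*18 = -126/5*18 = -2268/5 ≈ -453.60)
sqrt(g(-4 + 2*1) + t) = sqrt((13 + (-4 + 2*1)) - 2268/5) = sqrt((13 + (-4 + 2)) - 2268/5) = sqrt((13 - 2) - 2268/5) = sqrt(11 - 2268/5) = sqrt(-2213/5) = I*sqrt(11065)/5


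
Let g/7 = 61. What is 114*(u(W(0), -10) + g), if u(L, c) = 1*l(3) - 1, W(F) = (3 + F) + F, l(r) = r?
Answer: 48906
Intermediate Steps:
g = 427 (g = 7*61 = 427)
W(F) = 3 + 2*F
u(L, c) = 2 (u(L, c) = 1*3 - 1 = 3 - 1 = 2)
114*(u(W(0), -10) + g) = 114*(2 + 427) = 114*429 = 48906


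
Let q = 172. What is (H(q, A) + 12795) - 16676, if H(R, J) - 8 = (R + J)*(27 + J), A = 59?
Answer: 15993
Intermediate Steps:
H(R, J) = 8 + (27 + J)*(J + R) (H(R, J) = 8 + (R + J)*(27 + J) = 8 + (J + R)*(27 + J) = 8 + (27 + J)*(J + R))
(H(q, A) + 12795) - 16676 = ((8 + 59² + 27*59 + 27*172 + 59*172) + 12795) - 16676 = ((8 + 3481 + 1593 + 4644 + 10148) + 12795) - 16676 = (19874 + 12795) - 16676 = 32669 - 16676 = 15993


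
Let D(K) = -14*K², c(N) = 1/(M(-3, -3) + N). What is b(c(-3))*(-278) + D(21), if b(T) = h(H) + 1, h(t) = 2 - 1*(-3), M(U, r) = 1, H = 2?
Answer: -7842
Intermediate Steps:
h(t) = 5 (h(t) = 2 + 3 = 5)
c(N) = 1/(1 + N)
b(T) = 6 (b(T) = 5 + 1 = 6)
b(c(-3))*(-278) + D(21) = 6*(-278) - 14*21² = -1668 - 14*441 = -1668 - 6174 = -7842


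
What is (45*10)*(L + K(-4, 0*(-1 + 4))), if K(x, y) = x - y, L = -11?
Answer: -6750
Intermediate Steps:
(45*10)*(L + K(-4, 0*(-1 + 4))) = (45*10)*(-11 + (-4 - 0*(-1 + 4))) = 450*(-11 + (-4 - 0*3)) = 450*(-11 + (-4 - 1*0)) = 450*(-11 + (-4 + 0)) = 450*(-11 - 4) = 450*(-15) = -6750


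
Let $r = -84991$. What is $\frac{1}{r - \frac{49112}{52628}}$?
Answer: $- \frac{13157}{1118238865} \approx -1.1766 \cdot 10^{-5}$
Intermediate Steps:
$\frac{1}{r - \frac{49112}{52628}} = \frac{1}{-84991 - \frac{49112}{52628}} = \frac{1}{-84991 - \frac{12278}{13157}} = \frac{1}{- \frac{1118238865}{13157}} = - \frac{13157}{1118238865}$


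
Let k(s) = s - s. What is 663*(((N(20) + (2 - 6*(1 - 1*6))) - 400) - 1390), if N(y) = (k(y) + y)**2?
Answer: -900354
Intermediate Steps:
k(s) = 0
N(y) = y**2 (N(y) = (0 + y)**2 = y**2)
663*(((N(20) + (2 - 6*(1 - 1*6))) - 400) - 1390) = 663*(((20**2 + (2 - 6*(1 - 1*6))) - 400) - 1390) = 663*(((400 + (2 - 6*(1 - 6))) - 400) - 1390) = 663*(((400 + (2 - 6*(-5))) - 400) - 1390) = 663*(((400 + (2 + 30)) - 400) - 1390) = 663*(((400 + 32) - 400) - 1390) = 663*((432 - 400) - 1390) = 663*(32 - 1390) = 663*(-1358) = -900354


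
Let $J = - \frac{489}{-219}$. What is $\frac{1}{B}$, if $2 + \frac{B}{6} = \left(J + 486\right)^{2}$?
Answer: $\frac{5329}{7621621338} \approx 6.9919 \cdot 10^{-7}$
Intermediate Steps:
$J = \frac{163}{73}$ ($J = \left(-489\right) \left(- \frac{1}{219}\right) = \frac{163}{73} \approx 2.2329$)
$B = \frac{7621621338}{5329}$ ($B = -12 + 6 \left(\frac{163}{73} + 486\right)^{2} = -12 + 6 \left(\frac{35641}{73}\right)^{2} = -12 + 6 \cdot \frac{1270280881}{5329} = -12 + \frac{7621685286}{5329} = \frac{7621621338}{5329} \approx 1.4302 \cdot 10^{6}$)
$\frac{1}{B} = \frac{1}{\frac{7621621338}{5329}} = \frac{5329}{7621621338}$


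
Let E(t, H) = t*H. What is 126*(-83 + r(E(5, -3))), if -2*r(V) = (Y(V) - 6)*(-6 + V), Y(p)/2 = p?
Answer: -58086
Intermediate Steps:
E(t, H) = H*t
Y(p) = 2*p
r(V) = -(-6 + V)*(-6 + 2*V)/2 (r(V) = -(2*V - 6)*(-6 + V)/2 = -(-6 + 2*V)*(-6 + V)/2 = -(-6 + V)*(-6 + 2*V)/2)
126*(-83 + r(E(5, -3))) = 126*(-83 + (-18 - (-3*5)**2 + 9*(-3*5))) = 126*(-83 + (-18 - 1*(-15)**2 + 9*(-15))) = 126*(-83 + (-18 - 1*225 - 135)) = 126*(-83 + (-18 - 225 - 135)) = 126*(-83 - 378) = 126*(-461) = -58086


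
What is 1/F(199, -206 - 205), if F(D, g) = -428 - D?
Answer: -1/627 ≈ -0.0015949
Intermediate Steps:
1/F(199, -206 - 205) = 1/(-428 - 1*199) = 1/(-428 - 199) = 1/(-627) = -1/627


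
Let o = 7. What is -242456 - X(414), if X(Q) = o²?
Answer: -242505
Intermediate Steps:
X(Q) = 49 (X(Q) = 7² = 49)
-242456 - X(414) = -242456 - 1*49 = -242456 - 49 = -242505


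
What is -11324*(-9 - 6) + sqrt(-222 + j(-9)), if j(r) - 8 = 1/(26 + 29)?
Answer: 169860 + I*sqrt(647295)/55 ≈ 1.6986e+5 + 14.628*I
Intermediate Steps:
j(r) = 441/55 (j(r) = 8 + 1/(26 + 29) = 8 + 1/55 = 441/55)
-11324*(-9 - 6) + sqrt(-222 + j(-9)) = -11324*(-9 - 6) + sqrt(-222 + 441/55) = -11324*(-15) + sqrt(-11769/55) = -596*(-285) + I*sqrt(647295)/55 = 169860 + I*sqrt(647295)/55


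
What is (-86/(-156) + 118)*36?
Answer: 55482/13 ≈ 4267.8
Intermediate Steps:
(-86/(-156) + 118)*36 = (-86*(-1/156) + 118)*36 = (43/78 + 118)*36 = (9247/78)*36 = 55482/13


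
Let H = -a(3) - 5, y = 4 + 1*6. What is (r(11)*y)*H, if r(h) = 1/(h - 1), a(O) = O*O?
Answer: -14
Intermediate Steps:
y = 10 (y = 4 + 6 = 10)
a(O) = O²
r(h) = 1/(-1 + h)
H = -14 (H = -1*3² - 5 = -1*9 - 5 = -9 - 5 = -14)
(r(11)*y)*H = (10/(-1 + 11))*(-14) = (10/10)*(-14) = ((⅒)*10)*(-14) = 1*(-14) = -14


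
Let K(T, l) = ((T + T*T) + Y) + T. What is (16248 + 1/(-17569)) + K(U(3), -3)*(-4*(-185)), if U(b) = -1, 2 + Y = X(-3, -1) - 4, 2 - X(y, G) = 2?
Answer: 194453691/17569 ≈ 11068.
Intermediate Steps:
X(y, G) = 0 (X(y, G) = 2 - 1*2 = 2 - 2 = 0)
Y = -6 (Y = -2 + (0 - 4) = -2 - 4 = -6)
K(T, l) = -6 + T² + 2*T (K(T, l) = ((T + T*T) - 6) + T = ((T + T²) - 6) + T = (-6 + T + T²) + T = -6 + T² + 2*T)
(16248 + 1/(-17569)) + K(U(3), -3)*(-4*(-185)) = (16248 + 1/(-17569)) + (-6 + (-1)² + 2*(-1))*(-4*(-185)) = (16248 - 1/17569) + (-6 + 1 - 2)*740 = 285461111/17569 - 7*740 = 285461111/17569 - 5180 = 194453691/17569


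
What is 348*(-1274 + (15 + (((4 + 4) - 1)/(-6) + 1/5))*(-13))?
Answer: -2534194/5 ≈ -5.0684e+5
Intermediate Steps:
348*(-1274 + (15 + (((4 + 4) - 1)/(-6) + 1/5))*(-13)) = 348*(-1274 + (15 + ((8 - 1)*(-⅙) + 1*(⅕)))*(-13)) = 348*(-1274 + (15 + (7*(-⅙) + ⅕))*(-13)) = 348*(-1274 + (15 + (-7/6 + ⅕))*(-13)) = 348*(-1274 + (15 - 29/30)*(-13)) = 348*(-1274 + (421/30)*(-13)) = 348*(-1274 - 5473/30) = 348*(-43693/30) = -2534194/5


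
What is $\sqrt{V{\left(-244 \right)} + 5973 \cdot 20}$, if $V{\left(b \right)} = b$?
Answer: $4 \sqrt{7451} \approx 345.28$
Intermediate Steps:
$\sqrt{V{\left(-244 \right)} + 5973 \cdot 20} = \sqrt{-244 + 5973 \cdot 20} = \sqrt{-244 + 119460} = \sqrt{119216} = 4 \sqrt{7451}$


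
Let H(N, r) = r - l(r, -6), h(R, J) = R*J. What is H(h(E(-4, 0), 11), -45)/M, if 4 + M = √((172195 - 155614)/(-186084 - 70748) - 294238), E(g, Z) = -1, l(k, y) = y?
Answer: 40065792/75573859909 + 312*I*√303261409145761/75573859909 ≈ 0.00053015 + 0.071894*I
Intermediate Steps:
h(R, J) = J*R
H(N, r) = 6 + r (H(N, r) = r - 1*(-6) = r + 6 = 6 + r)
M = -4 + I*√303261409145761/32104 (M = -4 + √((172195 - 155614)/(-186084 - 70748) - 294238) = -4 + √(16581/(-256832) - 294238) = -4 + √(16581*(-1/256832) - 294238) = -4 + √(-16581/256832 - 294238) = -4 + √(-75569750597/256832) = -4 + I*√303261409145761/32104 ≈ -4.0 + 542.44*I)
H(h(E(-4, 0), 11), -45)/M = (6 - 45)/(-4 + I*√303261409145761/32104) = -39/(-4 + I*√303261409145761/32104)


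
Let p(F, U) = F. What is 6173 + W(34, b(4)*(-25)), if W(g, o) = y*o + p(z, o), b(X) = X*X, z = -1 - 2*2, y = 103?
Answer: -35032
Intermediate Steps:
z = -5 (z = -1 - 4 = -5)
b(X) = X²
W(g, o) = -5 + 103*o (W(g, o) = 103*o - 5 = -5 + 103*o)
6173 + W(34, b(4)*(-25)) = 6173 + (-5 + 103*(4²*(-25))) = 6173 + (-5 + 103*(16*(-25))) = 6173 + (-5 + 103*(-400)) = 6173 + (-5 - 41200) = 6173 - 41205 = -35032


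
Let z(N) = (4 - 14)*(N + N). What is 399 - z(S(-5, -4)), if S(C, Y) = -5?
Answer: 299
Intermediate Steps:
z(N) = -20*N
399 - z(S(-5, -4)) = 399 - (-20)*(-5) = 399 - 1*100 = 399 - 100 = 299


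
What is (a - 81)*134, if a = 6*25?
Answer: 9246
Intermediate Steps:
a = 150
(a - 81)*134 = (150 - 81)*134 = 69*134 = 9246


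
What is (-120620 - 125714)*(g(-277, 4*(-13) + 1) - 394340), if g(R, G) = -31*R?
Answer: 95024079502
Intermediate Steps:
(-120620 - 125714)*(g(-277, 4*(-13) + 1) - 394340) = (-120620 - 125714)*(-31*(-277) - 394340) = -246334*(8587 - 394340) = -246334*(-385753) = 95024079502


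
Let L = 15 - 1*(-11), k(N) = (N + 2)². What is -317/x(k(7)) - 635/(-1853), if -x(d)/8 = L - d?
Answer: -308001/815320 ≈ -0.37777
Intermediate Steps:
k(N) = (2 + N)²
L = 26 (L = 15 + 11 = 26)
x(d) = -208 + 8*d (x(d) = -8*(26 - d) = -208 + 8*d)
-317/x(k(7)) - 635/(-1853) = -317/(-208 + 8*(2 + 7)²) - 635/(-1853) = -317/(-208 + 8*9²) - 635*(-1/1853) = -317/(-208 + 8*81) + 635/1853 = -317/(-208 + 648) + 635/1853 = -317/440 + 635/1853 = -308001/815320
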